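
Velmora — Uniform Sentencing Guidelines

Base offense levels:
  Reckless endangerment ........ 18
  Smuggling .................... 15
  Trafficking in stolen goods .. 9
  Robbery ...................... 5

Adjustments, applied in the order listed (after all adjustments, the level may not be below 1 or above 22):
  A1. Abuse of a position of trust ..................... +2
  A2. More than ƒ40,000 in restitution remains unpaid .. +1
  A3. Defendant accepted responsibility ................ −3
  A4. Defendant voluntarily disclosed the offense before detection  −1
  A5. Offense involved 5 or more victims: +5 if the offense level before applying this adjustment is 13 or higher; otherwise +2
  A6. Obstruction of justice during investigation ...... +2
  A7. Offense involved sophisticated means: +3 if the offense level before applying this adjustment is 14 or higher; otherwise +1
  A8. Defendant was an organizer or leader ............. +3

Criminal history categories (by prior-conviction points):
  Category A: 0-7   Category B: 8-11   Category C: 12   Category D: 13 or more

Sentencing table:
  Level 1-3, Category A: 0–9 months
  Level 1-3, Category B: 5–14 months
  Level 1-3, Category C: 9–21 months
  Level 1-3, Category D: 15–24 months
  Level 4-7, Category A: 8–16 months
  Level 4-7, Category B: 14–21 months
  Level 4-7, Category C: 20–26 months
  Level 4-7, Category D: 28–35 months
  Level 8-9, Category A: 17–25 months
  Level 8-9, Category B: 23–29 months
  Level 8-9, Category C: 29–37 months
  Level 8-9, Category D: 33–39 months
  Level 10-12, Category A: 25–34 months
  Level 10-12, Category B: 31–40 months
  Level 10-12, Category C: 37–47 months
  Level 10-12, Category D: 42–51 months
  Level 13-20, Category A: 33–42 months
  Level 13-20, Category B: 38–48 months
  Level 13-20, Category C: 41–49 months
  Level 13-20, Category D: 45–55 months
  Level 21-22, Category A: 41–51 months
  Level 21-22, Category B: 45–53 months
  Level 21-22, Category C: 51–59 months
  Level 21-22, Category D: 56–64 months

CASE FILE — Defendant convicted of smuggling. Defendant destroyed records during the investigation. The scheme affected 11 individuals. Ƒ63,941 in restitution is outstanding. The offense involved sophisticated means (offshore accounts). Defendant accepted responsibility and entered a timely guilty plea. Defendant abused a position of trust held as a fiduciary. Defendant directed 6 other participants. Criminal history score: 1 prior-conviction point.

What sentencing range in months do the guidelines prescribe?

Base offense level for smuggling: 15.
A1 applies: 15 + 2 = 17.
A2 applies: 17 + 1 = 18.
A3 applies: 18 − 3 = 15.
A4 does not apply.
A5 applies (level before this adjustment is 15 ≥ 13, so +5): 15 + 5 = 20.
A6 applies: 20 + 2 = 22.
A7 applies (level before this adjustment is 22 ≥ 14, so +3): 22 + 3 = 25.
A8 applies: 25 + 3 = 28.
Level 28 exceeds the maximum of 22; capped at 22.
Final offense level: 22.
Criminal history: 1 prior point → Category A (0-7).
Level 22 falls in the 21-22 band.
Grid: Level 21-22 × Category A = 41-51 months.

41-51 months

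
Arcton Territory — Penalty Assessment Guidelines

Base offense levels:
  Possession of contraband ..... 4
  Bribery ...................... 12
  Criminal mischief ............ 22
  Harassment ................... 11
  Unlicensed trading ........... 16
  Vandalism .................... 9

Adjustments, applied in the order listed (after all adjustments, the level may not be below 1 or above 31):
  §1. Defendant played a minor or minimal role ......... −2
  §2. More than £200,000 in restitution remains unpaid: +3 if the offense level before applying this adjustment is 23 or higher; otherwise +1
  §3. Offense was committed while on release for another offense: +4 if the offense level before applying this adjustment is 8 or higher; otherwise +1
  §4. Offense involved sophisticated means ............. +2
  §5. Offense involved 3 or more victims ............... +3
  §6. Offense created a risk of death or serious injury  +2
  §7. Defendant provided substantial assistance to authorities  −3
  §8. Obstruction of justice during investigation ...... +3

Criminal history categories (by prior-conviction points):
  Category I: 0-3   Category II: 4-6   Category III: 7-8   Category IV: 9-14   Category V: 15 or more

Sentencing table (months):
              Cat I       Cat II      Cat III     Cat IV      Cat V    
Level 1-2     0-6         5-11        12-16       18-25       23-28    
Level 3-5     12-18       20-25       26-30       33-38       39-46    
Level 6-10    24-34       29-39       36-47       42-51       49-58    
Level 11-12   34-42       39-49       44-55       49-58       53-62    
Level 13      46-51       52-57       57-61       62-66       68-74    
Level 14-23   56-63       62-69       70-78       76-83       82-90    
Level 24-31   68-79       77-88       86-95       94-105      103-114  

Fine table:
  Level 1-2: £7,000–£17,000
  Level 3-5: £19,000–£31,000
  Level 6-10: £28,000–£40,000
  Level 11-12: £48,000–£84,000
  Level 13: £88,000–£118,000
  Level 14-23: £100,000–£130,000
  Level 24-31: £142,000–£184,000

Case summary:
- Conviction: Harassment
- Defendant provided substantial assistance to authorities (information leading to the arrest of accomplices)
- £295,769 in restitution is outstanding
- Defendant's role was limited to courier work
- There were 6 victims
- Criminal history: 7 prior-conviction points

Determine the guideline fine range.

£28,000–£40,000

Base offense level for harassment: 11.
§1 applies: 11 − 2 = 9.
§2 applies (level before this adjustment is 9 < 23, so +1): 9 + 1 = 10.
§4 does not apply.
§5 applies: 10 + 3 = 13.
§6 does not apply.
§7 applies: 13 − 3 = 10.
§8 does not apply.
Final offense level: 10.
Level 10 falls in the 6-10 band.
Fine table: Level 6-10 → £28,000–£40,000.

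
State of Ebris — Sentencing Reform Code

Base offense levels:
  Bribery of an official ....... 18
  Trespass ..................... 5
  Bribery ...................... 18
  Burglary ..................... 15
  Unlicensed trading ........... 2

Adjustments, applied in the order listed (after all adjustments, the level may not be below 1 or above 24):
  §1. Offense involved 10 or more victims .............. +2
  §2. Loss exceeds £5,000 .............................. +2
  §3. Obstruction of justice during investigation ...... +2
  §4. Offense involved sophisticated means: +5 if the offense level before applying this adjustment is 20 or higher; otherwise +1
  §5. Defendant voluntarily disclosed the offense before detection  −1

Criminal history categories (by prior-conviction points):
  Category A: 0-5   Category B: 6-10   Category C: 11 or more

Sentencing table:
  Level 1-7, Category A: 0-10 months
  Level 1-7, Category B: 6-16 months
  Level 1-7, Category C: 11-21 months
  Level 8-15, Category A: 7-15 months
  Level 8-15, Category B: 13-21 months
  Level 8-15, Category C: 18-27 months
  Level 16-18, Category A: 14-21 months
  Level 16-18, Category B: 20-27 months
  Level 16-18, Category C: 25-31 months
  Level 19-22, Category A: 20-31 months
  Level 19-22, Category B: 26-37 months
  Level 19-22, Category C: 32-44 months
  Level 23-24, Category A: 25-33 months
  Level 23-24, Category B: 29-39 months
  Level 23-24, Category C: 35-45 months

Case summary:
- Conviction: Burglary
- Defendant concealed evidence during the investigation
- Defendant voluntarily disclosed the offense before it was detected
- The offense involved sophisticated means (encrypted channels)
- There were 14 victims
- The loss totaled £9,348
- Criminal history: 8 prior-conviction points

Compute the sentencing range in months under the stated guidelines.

29-39 months

Base offense level for burglary: 15.
§1 applies: 15 + 2 = 17.
§2 applies: 17 + 2 = 19.
§3 applies: 19 + 2 = 21.
§4 applies (level before this adjustment is 21 ≥ 20, so +5): 21 + 5 = 26.
§5 applies: 26 − 1 = 25.
Level 25 exceeds the maximum of 24; capped at 24.
Final offense level: 24.
Criminal history: 8 prior points → Category B (6-10).
Level 24 falls in the 23-24 band.
Grid: Level 23-24 × Category B = 29-39 months.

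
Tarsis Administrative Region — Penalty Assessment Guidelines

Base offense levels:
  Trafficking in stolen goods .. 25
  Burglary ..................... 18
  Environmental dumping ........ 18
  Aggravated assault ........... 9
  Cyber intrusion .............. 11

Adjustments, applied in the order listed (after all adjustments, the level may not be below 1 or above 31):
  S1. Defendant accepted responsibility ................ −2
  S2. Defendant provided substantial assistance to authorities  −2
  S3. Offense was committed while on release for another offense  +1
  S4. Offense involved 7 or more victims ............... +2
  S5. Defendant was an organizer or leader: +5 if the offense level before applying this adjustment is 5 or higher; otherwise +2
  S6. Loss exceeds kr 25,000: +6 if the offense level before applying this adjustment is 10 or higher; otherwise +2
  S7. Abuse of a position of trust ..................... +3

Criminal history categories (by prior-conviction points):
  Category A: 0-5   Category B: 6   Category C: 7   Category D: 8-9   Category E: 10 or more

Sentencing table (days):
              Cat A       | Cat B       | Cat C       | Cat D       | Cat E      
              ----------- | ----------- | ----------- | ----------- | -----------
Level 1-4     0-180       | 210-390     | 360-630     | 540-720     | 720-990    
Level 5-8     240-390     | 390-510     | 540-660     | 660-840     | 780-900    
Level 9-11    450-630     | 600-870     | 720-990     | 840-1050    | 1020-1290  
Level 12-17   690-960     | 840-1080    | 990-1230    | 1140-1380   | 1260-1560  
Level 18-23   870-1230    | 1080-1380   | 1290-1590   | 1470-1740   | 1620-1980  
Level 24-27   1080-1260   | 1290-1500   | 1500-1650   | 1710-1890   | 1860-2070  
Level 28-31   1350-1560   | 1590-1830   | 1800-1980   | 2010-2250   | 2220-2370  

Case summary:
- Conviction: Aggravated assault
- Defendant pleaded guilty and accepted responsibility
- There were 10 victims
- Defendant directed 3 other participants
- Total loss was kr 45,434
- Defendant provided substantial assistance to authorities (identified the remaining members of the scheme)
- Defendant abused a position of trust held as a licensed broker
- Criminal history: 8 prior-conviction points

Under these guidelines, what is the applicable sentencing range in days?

Base offense level for aggravated assault: 9.
S1 applies: 9 − 2 = 7.
S2 applies: 7 − 2 = 5.
S3 does not apply.
S4 applies: 5 + 2 = 7.
S5 applies (level before this adjustment is 7 ≥ 5, so +5): 7 + 5 = 12.
S6 applies (level before this adjustment is 12 ≥ 10, so +6): 12 + 6 = 18.
S7 applies: 18 + 3 = 21.
Final offense level: 21.
Criminal history: 8 prior points → Category D (8-9).
Level 21 falls in the 18-23 band.
Grid: Level 18-23 × Category D = 1470-1740 days.

1470-1740 days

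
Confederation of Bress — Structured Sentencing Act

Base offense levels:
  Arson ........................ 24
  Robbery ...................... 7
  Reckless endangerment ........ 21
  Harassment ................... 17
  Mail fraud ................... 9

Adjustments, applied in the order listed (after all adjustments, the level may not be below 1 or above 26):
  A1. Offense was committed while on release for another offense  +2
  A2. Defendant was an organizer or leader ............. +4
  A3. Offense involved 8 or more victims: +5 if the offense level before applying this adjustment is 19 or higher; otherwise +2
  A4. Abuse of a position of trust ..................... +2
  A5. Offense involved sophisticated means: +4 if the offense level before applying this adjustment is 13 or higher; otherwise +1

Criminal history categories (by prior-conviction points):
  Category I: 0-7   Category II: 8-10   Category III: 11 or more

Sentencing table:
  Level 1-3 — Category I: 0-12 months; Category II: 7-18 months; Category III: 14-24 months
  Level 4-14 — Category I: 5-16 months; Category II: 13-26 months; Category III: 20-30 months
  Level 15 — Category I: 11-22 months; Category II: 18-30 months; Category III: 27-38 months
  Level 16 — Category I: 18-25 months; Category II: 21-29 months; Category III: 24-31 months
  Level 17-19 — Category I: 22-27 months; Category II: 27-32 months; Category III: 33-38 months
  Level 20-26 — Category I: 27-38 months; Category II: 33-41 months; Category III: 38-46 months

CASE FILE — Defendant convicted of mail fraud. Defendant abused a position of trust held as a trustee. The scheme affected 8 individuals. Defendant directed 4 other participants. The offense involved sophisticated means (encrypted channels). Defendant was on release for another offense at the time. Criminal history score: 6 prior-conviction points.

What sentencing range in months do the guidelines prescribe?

27-38 months

Base offense level for mail fraud: 9.
A1 applies: 9 + 2 = 11.
A2 applies: 11 + 4 = 15.
A3 applies (level before this adjustment is 15 < 19, so +2): 15 + 2 = 17.
A4 applies: 17 + 2 = 19.
A5 applies (level before this adjustment is 19 ≥ 13, so +4): 19 + 4 = 23.
Final offense level: 23.
Criminal history: 6 prior points → Category I (0-7).
Level 23 falls in the 20-26 band.
Grid: Level 20-26 × Category I = 27-38 months.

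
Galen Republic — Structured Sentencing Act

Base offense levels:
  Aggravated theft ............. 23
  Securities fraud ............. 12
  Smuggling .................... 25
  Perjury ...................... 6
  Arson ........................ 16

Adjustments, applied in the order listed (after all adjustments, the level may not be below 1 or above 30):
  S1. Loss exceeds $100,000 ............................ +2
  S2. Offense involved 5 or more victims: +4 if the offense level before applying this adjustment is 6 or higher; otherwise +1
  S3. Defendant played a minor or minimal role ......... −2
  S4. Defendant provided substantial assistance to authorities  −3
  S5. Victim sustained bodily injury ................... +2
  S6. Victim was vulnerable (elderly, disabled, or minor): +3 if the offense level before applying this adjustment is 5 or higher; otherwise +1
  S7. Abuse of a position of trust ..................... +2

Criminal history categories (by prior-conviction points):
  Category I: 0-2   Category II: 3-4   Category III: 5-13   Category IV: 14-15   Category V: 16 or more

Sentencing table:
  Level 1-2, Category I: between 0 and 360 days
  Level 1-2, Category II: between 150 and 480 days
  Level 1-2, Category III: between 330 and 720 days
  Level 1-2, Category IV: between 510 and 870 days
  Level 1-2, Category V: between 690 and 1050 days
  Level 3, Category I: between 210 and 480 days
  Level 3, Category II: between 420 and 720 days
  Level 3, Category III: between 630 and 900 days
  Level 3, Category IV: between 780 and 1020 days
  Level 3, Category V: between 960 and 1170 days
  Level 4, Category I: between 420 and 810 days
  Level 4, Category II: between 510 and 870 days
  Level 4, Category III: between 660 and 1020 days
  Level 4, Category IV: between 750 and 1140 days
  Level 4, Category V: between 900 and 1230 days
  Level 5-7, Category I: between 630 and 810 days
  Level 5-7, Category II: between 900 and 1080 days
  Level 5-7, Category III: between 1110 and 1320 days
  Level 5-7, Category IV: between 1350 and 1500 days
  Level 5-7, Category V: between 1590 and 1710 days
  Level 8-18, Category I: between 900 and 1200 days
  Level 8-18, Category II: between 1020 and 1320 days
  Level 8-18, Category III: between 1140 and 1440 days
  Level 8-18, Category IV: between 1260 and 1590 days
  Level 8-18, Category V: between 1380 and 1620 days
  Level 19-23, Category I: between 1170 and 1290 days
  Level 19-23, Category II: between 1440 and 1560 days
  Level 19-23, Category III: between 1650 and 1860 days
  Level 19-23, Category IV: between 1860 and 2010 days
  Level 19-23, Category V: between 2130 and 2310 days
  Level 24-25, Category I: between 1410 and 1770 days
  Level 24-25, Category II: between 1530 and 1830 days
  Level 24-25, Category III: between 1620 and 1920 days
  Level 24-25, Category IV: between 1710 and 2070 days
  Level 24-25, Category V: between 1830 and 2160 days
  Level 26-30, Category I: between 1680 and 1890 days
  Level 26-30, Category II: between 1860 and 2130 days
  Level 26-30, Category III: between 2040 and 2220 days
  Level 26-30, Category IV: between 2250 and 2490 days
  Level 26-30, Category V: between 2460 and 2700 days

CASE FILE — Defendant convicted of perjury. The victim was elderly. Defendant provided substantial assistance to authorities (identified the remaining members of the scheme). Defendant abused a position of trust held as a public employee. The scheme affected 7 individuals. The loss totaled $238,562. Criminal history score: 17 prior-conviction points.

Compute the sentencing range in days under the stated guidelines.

1380-1620 days

Base offense level for perjury: 6.
S1 applies: 6 + 2 = 8.
S2 applies (level before this adjustment is 8 ≥ 6, so +4): 8 + 4 = 12.
S4 applies: 12 − 3 = 9.
S6 applies (level before this adjustment is 9 ≥ 5, so +3): 9 + 3 = 12.
S7 applies: 12 + 2 = 14.
Final offense level: 14.
Criminal history: 17 prior points → Category V (16+).
Level 14 falls in the 8-18 band.
Grid: Level 8-18 × Category V = 1380-1620 days.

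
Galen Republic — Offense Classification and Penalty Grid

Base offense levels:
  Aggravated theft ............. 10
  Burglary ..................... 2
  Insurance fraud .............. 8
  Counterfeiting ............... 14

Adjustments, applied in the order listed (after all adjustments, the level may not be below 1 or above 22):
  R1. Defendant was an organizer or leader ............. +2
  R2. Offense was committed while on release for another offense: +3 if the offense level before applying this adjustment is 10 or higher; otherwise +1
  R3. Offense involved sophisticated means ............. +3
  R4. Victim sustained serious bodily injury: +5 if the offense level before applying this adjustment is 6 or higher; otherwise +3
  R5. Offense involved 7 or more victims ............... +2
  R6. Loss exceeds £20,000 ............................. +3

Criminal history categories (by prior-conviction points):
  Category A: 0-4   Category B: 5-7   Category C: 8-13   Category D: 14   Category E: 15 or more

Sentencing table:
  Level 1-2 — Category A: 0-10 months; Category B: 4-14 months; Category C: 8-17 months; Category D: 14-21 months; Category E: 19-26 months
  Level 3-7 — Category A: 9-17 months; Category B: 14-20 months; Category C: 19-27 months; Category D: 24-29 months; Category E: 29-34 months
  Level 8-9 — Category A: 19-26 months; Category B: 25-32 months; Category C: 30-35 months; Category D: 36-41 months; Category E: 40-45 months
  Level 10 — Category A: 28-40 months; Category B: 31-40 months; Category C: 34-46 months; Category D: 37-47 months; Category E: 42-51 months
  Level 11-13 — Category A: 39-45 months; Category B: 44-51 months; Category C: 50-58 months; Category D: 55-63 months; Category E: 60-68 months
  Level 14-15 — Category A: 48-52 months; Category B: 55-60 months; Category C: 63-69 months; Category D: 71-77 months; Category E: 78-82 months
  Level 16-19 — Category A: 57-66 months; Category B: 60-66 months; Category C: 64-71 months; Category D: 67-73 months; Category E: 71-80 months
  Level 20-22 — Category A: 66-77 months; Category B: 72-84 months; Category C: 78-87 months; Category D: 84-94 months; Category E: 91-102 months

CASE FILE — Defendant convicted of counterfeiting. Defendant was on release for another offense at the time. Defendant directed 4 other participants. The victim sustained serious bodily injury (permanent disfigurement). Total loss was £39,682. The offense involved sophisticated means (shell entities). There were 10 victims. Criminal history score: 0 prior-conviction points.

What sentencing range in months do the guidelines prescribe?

66-77 months

Base offense level for counterfeiting: 14.
R1 applies: 14 + 2 = 16.
R2 applies (level before this adjustment is 16 ≥ 10, so +3): 16 + 3 = 19.
R3 applies: 19 + 3 = 22.
R4 applies (level before this adjustment is 22 ≥ 6, so +5): 22 + 5 = 27.
R5 applies: 27 + 2 = 29.
R6 applies: 29 + 3 = 32.
Level 32 exceeds the maximum of 22; capped at 22.
Final offense level: 22.
Criminal history: 0 prior points → Category A (0-4).
Level 22 falls in the 20-22 band.
Grid: Level 20-22 × Category A = 66-77 months.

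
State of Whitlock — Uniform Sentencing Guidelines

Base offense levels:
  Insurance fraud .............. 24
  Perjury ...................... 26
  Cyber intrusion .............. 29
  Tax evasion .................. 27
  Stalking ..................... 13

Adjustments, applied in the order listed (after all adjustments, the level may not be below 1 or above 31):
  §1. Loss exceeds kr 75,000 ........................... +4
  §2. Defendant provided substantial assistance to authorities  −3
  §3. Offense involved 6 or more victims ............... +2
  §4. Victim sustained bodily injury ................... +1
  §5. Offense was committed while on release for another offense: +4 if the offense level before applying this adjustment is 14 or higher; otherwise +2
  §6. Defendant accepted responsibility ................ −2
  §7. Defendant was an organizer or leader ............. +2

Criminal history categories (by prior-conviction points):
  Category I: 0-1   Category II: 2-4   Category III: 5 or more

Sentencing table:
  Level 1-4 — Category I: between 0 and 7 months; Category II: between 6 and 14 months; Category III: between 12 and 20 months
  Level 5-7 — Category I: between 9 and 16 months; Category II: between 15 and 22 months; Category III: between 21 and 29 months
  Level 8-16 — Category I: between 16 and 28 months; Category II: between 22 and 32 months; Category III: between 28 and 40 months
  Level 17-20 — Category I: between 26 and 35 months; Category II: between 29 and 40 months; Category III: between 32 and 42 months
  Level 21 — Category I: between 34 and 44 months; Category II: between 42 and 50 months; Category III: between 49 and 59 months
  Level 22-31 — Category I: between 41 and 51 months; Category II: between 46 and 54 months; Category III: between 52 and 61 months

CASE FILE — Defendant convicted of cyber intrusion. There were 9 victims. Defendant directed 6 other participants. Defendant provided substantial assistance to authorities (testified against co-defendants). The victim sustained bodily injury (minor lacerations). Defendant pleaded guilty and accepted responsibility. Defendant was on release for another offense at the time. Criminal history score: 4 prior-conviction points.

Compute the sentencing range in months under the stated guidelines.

46-54 months

Base offense level for cyber intrusion: 29.
§1 does not apply.
§2 applies: 29 − 3 = 26.
§3 applies: 26 + 2 = 28.
§4 applies: 28 + 1 = 29.
§5 applies (level before this adjustment is 29 ≥ 14, so +4): 29 + 4 = 33.
§6 applies: 33 − 2 = 31.
§7 applies: 31 + 2 = 33.
Level 33 exceeds the maximum of 31; capped at 31.
Final offense level: 31.
Criminal history: 4 prior points → Category II (2-4).
Level 31 falls in the 22-31 band.
Grid: Level 22-31 × Category II = 46-54 months.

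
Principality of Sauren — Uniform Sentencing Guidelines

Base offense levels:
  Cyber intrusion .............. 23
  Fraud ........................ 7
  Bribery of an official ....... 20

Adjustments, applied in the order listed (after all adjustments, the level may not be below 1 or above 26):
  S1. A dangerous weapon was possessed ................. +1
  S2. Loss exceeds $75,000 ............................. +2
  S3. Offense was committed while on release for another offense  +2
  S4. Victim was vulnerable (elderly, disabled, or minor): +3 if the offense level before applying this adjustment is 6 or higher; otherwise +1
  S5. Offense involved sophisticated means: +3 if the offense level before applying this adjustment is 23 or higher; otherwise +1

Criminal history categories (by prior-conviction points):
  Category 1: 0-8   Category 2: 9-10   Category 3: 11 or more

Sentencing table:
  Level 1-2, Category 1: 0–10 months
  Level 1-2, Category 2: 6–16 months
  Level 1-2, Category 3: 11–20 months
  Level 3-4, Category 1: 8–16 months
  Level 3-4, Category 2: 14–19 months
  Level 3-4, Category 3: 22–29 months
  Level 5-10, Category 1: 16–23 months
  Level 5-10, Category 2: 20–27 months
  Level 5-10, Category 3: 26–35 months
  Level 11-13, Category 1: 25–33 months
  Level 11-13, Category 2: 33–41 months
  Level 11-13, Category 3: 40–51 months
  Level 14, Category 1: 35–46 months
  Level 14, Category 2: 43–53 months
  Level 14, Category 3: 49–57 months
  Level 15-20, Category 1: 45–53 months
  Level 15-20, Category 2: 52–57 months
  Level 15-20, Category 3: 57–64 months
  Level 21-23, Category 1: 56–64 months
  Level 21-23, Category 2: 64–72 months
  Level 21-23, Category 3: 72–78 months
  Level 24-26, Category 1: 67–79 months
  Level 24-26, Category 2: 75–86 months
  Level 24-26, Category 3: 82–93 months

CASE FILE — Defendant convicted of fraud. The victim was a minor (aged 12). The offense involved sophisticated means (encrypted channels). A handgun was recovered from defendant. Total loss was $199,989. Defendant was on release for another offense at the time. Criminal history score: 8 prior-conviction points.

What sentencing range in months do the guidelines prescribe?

45-53 months

Base offense level for fraud: 7.
S1 applies: 7 + 1 = 8.
S2 applies: 8 + 2 = 10.
S3 applies: 10 + 2 = 12.
S4 applies (level before this adjustment is 12 ≥ 6, so +3): 12 + 3 = 15.
S5 applies (level before this adjustment is 15 < 23, so +1): 15 + 1 = 16.
Final offense level: 16.
Criminal history: 8 prior points → Category 1 (0-8).
Level 16 falls in the 15-20 band.
Grid: Level 15-20 × Category 1 = 45-53 months.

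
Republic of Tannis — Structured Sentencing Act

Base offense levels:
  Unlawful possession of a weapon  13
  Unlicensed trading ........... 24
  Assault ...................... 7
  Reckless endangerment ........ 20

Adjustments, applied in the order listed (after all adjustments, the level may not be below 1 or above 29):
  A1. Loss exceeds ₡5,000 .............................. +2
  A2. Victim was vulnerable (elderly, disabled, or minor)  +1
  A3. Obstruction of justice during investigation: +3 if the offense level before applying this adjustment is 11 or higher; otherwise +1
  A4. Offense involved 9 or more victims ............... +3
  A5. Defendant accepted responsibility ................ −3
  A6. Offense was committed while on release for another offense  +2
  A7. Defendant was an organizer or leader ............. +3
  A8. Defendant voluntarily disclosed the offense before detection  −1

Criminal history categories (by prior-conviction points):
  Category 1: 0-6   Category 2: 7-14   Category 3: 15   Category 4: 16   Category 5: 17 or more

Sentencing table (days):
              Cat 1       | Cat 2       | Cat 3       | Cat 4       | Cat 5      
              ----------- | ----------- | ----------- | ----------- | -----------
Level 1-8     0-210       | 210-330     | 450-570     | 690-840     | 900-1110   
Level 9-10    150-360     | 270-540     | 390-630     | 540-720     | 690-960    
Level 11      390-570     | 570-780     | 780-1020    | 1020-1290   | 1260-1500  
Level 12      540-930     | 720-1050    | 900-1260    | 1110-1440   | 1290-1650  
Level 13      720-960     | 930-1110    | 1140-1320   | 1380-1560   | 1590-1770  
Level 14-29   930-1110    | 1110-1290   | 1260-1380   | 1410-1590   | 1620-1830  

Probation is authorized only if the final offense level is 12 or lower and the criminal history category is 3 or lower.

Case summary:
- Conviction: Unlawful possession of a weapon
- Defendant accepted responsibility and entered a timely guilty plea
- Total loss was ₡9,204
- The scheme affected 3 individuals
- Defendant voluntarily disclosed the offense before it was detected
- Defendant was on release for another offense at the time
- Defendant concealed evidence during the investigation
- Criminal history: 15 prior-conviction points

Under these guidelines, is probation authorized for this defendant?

No

Base offense level for unlawful possession of a weapon: 13.
A1 applies: 13 + 2 = 15.
A2 does not apply.
A3 applies (level before this adjustment is 15 ≥ 11, so +3): 15 + 3 = 18.
A4 does not apply.
A5 applies: 18 − 3 = 15.
A6 applies: 15 + 2 = 17.
A8 applies: 17 − 1 = 16.
Final offense level: 16.
Criminal history: 15 prior points → Category 3 (15).
Level 16 falls in the 14-29 band.
Grid: Level 14-29 × Category 3 = 1260-1380 days.
Probation check: level 16 > 12 and category 3 ≤ 3 → not eligible.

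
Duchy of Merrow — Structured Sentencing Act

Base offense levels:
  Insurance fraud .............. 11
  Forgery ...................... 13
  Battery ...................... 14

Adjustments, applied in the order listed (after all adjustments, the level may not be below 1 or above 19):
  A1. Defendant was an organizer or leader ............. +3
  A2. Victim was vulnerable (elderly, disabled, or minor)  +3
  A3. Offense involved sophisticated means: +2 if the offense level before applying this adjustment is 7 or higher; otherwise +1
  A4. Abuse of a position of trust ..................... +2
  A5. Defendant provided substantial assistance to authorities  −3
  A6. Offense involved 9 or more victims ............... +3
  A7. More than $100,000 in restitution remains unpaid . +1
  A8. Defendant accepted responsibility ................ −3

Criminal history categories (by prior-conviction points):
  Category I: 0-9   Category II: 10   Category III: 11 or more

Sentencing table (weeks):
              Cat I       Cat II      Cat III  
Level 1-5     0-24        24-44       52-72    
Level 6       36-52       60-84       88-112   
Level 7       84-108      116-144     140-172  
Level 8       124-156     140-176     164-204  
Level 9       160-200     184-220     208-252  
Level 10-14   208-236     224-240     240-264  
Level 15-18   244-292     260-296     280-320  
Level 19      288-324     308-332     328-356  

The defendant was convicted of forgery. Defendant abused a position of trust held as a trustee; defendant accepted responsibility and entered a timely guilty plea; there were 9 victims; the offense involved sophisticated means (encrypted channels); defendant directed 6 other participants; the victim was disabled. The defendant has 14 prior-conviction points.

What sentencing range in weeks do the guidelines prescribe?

328-356 weeks

Base offense level for forgery: 13.
A1 applies: 13 + 3 = 16.
A2 applies: 16 + 3 = 19.
A3 applies (level before this adjustment is 19 ≥ 7, so +2): 19 + 2 = 21.
A4 applies: 21 + 2 = 23.
A6 applies: 23 + 3 = 26.
A8 applies: 26 − 3 = 23.
Level 23 exceeds the maximum of 19; capped at 19.
Final offense level: 19.
Criminal history: 14 prior points → Category III (11+).
Level 19 falls in the 19 band.
Grid: Level 19 × Category III = 328-356 weeks.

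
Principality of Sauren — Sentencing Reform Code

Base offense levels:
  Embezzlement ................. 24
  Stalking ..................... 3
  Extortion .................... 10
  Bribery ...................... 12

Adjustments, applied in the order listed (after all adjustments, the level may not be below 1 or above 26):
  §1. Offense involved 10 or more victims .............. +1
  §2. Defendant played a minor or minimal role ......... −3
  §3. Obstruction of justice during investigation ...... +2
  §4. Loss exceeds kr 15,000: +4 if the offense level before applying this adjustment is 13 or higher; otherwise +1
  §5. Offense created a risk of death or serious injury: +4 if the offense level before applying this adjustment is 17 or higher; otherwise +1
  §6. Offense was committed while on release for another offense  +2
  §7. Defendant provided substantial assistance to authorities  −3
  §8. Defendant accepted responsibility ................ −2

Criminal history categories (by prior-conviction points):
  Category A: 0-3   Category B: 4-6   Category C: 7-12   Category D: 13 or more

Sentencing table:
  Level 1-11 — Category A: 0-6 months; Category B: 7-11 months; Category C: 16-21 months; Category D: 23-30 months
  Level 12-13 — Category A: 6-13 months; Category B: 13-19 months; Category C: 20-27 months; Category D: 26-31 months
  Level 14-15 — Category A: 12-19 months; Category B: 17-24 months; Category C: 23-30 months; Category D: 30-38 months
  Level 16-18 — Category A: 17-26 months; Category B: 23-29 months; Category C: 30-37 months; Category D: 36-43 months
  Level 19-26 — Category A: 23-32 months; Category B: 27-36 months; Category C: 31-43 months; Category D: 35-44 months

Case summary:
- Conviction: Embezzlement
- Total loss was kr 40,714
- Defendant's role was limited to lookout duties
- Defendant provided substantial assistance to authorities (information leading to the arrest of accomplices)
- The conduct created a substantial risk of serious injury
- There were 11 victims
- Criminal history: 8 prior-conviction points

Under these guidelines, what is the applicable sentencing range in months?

31-43 months

Base offense level for embezzlement: 24.
§1 applies: 24 + 1 = 25.
§2 applies: 25 − 3 = 22.
§4 applies (level before this adjustment is 22 ≥ 13, so +4): 22 + 4 = 26.
§5 applies (level before this adjustment is 26 ≥ 17, so +4): 26 + 4 = 30.
§7 applies: 30 − 3 = 27.
Level 27 exceeds the maximum of 26; capped at 26.
Final offense level: 26.
Criminal history: 8 prior points → Category C (7-12).
Level 26 falls in the 19-26 band.
Grid: Level 19-26 × Category C = 31-43 months.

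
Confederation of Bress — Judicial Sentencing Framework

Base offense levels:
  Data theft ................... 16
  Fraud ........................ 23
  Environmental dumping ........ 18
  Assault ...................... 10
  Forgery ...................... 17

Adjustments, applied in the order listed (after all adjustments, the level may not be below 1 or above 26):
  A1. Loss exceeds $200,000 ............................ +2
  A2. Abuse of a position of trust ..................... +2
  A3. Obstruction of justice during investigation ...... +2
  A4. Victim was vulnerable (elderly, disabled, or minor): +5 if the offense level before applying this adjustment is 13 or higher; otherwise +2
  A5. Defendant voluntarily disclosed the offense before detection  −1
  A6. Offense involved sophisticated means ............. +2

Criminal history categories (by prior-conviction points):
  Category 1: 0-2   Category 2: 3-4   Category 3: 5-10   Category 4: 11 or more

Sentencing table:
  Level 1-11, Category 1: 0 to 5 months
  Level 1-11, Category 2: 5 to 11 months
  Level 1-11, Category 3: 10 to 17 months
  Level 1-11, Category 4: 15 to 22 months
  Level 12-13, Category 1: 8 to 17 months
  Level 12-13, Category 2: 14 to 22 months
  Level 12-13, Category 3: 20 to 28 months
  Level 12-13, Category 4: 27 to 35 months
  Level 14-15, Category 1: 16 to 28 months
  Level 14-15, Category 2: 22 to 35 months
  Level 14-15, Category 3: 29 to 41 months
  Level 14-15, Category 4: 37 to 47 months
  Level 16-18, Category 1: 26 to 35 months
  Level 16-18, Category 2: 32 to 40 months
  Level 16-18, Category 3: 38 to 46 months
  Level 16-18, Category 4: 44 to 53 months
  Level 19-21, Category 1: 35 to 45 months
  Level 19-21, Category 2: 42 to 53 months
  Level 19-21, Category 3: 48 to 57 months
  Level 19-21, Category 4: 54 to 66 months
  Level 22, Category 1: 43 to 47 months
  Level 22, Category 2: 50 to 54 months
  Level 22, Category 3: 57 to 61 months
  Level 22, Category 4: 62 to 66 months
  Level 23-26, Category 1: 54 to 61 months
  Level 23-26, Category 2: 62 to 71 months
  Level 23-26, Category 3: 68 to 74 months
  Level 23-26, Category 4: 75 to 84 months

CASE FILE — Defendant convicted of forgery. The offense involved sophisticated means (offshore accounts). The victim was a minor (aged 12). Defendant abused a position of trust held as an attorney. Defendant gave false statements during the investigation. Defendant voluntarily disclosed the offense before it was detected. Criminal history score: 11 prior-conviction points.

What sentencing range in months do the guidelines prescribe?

Base offense level for forgery: 17.
A1 does not apply.
A2 applies: 17 + 2 = 19.
A3 applies: 19 + 2 = 21.
A4 applies (level before this adjustment is 21 ≥ 13, so +5): 21 + 5 = 26.
A5 applies: 26 − 1 = 25.
A6 applies: 25 + 2 = 27.
Level 27 exceeds the maximum of 26; capped at 26.
Final offense level: 26.
Criminal history: 11 prior points → Category 4 (11+).
Level 26 falls in the 23-26 band.
Grid: Level 23-26 × Category 4 = 75-84 months.

75-84 months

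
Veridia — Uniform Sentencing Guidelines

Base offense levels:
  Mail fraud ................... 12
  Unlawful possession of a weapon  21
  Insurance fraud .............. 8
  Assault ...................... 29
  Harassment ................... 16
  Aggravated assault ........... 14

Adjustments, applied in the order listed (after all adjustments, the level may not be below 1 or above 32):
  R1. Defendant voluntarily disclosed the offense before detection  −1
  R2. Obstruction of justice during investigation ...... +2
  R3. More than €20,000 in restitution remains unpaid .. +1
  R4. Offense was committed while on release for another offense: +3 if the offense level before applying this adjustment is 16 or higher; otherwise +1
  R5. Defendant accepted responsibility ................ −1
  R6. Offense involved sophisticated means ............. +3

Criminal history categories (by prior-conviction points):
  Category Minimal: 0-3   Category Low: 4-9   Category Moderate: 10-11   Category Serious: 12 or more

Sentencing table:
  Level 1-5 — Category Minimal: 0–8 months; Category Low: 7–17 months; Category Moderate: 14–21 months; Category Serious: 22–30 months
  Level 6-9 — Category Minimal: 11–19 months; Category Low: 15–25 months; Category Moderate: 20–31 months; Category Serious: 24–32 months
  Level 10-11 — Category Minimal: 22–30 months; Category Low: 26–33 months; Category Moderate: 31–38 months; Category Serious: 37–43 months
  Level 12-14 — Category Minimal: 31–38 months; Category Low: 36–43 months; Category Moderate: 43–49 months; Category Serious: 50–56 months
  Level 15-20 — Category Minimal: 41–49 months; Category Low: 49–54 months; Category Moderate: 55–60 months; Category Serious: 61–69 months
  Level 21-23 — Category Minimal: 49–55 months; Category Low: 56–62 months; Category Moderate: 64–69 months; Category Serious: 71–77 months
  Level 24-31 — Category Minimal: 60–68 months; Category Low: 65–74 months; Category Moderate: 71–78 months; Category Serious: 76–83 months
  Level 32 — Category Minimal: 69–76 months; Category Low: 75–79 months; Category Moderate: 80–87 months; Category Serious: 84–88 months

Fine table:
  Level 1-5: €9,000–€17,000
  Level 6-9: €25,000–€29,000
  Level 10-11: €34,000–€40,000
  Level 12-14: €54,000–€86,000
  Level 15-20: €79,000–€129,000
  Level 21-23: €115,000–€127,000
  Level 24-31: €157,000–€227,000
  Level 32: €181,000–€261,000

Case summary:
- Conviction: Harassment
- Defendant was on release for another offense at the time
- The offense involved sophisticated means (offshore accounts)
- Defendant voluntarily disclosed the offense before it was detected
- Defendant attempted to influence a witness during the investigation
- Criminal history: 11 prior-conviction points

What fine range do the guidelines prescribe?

Base offense level for harassment: 16.
R1 applies: 16 − 1 = 15.
R2 applies: 15 + 2 = 17.
R3 does not apply.
R4 applies (level before this adjustment is 17 ≥ 16, so +3): 17 + 3 = 20.
R6 applies: 20 + 3 = 23.
Final offense level: 23.
Level 23 falls in the 21-23 band.
Fine table: Level 21-23 → €115,000–€127,000.

€115,000–€127,000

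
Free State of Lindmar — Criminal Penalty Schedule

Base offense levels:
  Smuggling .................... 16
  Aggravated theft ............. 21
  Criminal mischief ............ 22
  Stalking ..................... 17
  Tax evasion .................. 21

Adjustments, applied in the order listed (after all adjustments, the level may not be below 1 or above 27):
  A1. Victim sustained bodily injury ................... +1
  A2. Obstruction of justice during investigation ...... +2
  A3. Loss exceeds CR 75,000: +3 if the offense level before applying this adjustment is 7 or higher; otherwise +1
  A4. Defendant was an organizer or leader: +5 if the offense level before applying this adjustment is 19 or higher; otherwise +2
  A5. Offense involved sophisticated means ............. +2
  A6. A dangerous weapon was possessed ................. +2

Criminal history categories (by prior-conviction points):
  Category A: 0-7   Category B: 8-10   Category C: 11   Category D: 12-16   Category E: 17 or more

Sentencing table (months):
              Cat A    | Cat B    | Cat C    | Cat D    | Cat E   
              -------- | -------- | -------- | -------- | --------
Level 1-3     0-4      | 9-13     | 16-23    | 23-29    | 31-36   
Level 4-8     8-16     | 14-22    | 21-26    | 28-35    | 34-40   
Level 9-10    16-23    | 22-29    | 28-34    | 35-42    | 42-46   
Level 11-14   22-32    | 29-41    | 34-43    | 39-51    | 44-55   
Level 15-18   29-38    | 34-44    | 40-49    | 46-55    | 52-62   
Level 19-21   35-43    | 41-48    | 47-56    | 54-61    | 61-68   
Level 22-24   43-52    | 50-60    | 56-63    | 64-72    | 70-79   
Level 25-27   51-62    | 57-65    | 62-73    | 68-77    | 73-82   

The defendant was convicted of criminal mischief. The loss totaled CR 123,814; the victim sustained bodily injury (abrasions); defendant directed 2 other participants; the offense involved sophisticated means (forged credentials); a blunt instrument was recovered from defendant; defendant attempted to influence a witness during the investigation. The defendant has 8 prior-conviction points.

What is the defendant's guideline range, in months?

Base offense level for criminal mischief: 22.
A1 applies: 22 + 1 = 23.
A2 applies: 23 + 2 = 25.
A3 applies (level before this adjustment is 25 ≥ 7, so +3): 25 + 3 = 28.
A4 applies (level before this adjustment is 28 ≥ 19, so +5): 28 + 5 = 33.
A5 applies: 33 + 2 = 35.
A6 applies: 35 + 2 = 37.
Level 37 exceeds the maximum of 27; capped at 27.
Final offense level: 27.
Criminal history: 8 prior points → Category B (8-10).
Level 27 falls in the 25-27 band.
Grid: Level 25-27 × Category B = 57-65 months.

57-65 months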